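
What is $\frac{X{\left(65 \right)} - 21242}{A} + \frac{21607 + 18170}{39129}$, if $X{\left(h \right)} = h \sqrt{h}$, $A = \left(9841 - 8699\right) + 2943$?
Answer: $- \frac{272823}{65215} + \frac{13 \sqrt{65}}{817} \approx -4.0552$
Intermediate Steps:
$A = 4085$ ($A = 1142 + 2943 = 4085$)
$X{\left(h \right)} = h^{\frac{3}{2}}$
$\frac{X{\left(65 \right)} - 21242}{A} + \frac{21607 + 18170}{39129} = \frac{65^{\frac{3}{2}} - 21242}{4085} + \frac{21607 + 18170}{39129} = \left(65 \sqrt{65} - 21242\right) \frac{1}{4085} + 39777 \cdot \frac{1}{39129} = \left(-21242 + 65 \sqrt{65}\right) \frac{1}{4085} + \frac{13259}{13043} = \left(- \frac{26}{5} + \frac{13 \sqrt{65}}{817}\right) + \frac{13259}{13043} = - \frac{272823}{65215} + \frac{13 \sqrt{65}}{817}$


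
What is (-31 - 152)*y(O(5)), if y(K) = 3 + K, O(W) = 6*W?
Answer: -6039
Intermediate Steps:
(-31 - 152)*y(O(5)) = (-31 - 152)*(3 + 6*5) = -183*(3 + 30) = -183*33 = -6039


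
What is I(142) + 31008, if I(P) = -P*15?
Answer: 28878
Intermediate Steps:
I(P) = -15*P
I(142) + 31008 = -15*142 + 31008 = -2130 + 31008 = 28878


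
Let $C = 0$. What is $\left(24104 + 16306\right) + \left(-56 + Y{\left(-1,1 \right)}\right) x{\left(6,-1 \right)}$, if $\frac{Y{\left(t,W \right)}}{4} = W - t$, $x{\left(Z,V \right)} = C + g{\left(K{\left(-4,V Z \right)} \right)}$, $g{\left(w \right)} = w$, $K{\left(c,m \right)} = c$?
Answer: $40602$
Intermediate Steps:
$x{\left(Z,V \right)} = -4$ ($x{\left(Z,V \right)} = 0 - 4 = -4$)
$Y{\left(t,W \right)} = - 4 t + 4 W$ ($Y{\left(t,W \right)} = 4 \left(W - t\right) = - 4 t + 4 W$)
$\left(24104 + 16306\right) + \left(-56 + Y{\left(-1,1 \right)}\right) x{\left(6,-1 \right)} = \left(24104 + 16306\right) + \left(-56 + \left(\left(-4\right) \left(-1\right) + 4 \cdot 1\right)\right) \left(-4\right) = 40410 + \left(-56 + \left(4 + 4\right)\right) \left(-4\right) = 40410 + \left(-56 + 8\right) \left(-4\right) = 40410 - -192 = 40410 + 192 = 40602$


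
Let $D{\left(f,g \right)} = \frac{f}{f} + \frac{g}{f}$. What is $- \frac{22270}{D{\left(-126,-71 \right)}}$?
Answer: $- \frac{2806020}{197} \approx -14244.0$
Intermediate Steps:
$D{\left(f,g \right)} = 1 + \frac{g}{f}$
$- \frac{22270}{D{\left(-126,-71 \right)}} = - \frac{22270}{\frac{1}{-126} \left(-126 - 71\right)} = - \frac{22270}{\left(- \frac{1}{126}\right) \left(-197\right)} = - \frac{22270}{\frac{197}{126}} = \left(-22270\right) \frac{126}{197} = - \frac{2806020}{197}$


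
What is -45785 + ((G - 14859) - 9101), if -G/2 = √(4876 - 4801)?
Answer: -69745 - 10*√3 ≈ -69762.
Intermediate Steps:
G = -10*√3 (G = -2*√(4876 - 4801) = -10*√3 ≈ -17.320)
-45785 + ((G - 14859) - 9101) = -45785 + ((-10*√3 - 14859) - 9101) = -45785 + ((-14859 - 10*√3) - 9101) = -45785 + (-23960 - 10*√3) = -69745 - 10*√3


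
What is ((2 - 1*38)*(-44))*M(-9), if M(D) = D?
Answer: -14256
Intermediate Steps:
((2 - 1*38)*(-44))*M(-9) = ((2 - 1*38)*(-44))*(-9) = ((2 - 38)*(-44))*(-9) = -36*(-44)*(-9) = 1584*(-9) = -14256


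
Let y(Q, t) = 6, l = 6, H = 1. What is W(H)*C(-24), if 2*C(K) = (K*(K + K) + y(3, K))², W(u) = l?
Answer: 4022892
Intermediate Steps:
W(u) = 6
C(K) = (6 + 2*K²)²/2 (C(K) = (K*(K + K) + 6)²/2 = (K*(2*K) + 6)²/2 = (2*K² + 6)²/2 = (6 + 2*K²)²/2)
W(H)*C(-24) = 6*(2*(3 + (-24)²)²) = 6*(2*(3 + 576)²) = 6*(2*579²) = 6*(2*335241) = 6*670482 = 4022892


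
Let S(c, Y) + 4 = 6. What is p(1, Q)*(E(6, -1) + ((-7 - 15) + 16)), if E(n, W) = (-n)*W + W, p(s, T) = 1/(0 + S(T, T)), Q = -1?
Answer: -1/2 ≈ -0.50000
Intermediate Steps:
S(c, Y) = 2 (S(c, Y) = -4 + 6 = 2)
p(s, T) = 1/2 (p(s, T) = 1/(0 + 2) = 1/2)
E(n, W) = W - W*n (E(n, W) = -W*n + W = W - W*n)
p(1, Q)*(E(6, -1) + ((-7 - 15) + 16)) = (-(1 - 1*6) + ((-7 - 15) + 16))/2 = (-(1 - 6) + (-22 + 16))/2 = (-1*(-5) - 6)/2 = (5 - 6)/2 = (1/2)*(-1) = -1/2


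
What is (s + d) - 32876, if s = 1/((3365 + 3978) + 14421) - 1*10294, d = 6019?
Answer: -808554363/21764 ≈ -37151.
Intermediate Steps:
s = -224038615/21764 (s = 1/(7343 + 14421) - 10294 = 1/21764 - 10294 = -224038615/21764 ≈ -10294.)
(s + d) - 32876 = (-224038615/21764 + 6019) - 32876 = -93041099/21764 - 32876 = -808554363/21764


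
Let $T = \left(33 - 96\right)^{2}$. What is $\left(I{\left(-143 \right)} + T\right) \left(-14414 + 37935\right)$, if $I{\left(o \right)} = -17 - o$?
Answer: $96318495$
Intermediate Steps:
$T = 3969$ ($T = \left(-63\right)^{2} = 3969$)
$\left(I{\left(-143 \right)} + T\right) \left(-14414 + 37935\right) = \left(\left(-17 - -143\right) + 3969\right) \left(-14414 + 37935\right) = \left(\left(-17 + 143\right) + 3969\right) 23521 = \left(126 + 3969\right) 23521 = 4095 \cdot 23521 = 96318495$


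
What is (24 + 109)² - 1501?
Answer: 16188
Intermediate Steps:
(24 + 109)² - 1501 = 133² - 1501 = 17689 - 1501 = 16188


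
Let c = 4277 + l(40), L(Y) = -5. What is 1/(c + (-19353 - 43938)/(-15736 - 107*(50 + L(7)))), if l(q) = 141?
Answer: 20551/90857609 ≈ 0.00022619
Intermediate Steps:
c = 4418 (c = 4277 + 141 = 4418)
1/(c + (-19353 - 43938)/(-15736 - 107*(50 + L(7)))) = 1/(4418 + (-19353 - 43938)/(-15736 - 107*(50 - 5))) = 1/(4418 - 63291/(-15736 - 107*45)) = 1/(4418 - 63291/(-15736 - 4815)) = 1/(4418 - 63291/(-20551)) = 1/(4418 - 63291*(-1/20551)) = 1/(4418 + 63291/20551) = 1/(90857609/20551) = 20551/90857609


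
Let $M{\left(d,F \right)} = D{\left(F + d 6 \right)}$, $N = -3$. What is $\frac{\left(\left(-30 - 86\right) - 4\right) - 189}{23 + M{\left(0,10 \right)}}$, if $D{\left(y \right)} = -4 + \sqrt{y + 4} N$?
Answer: $- \frac{5871}{235} - \frac{927 \sqrt{14}}{235} \approx -39.743$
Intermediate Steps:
$D{\left(y \right)} = -4 - 3 \sqrt{4 + y}$ ($D{\left(y \right)} = -4 + \sqrt{y + 4} \left(-3\right) = -4 + \sqrt{4 + y} \left(-3\right) = -4 - 3 \sqrt{4 + y}$)
$M{\left(d,F \right)} = -4 - 3 \sqrt{4 + F + 6 d}$ ($M{\left(d,F \right)} = -4 - 3 \sqrt{4 + \left(F + d 6\right)} = -4 - 3 \sqrt{4 + \left(F + 6 d\right)} = -4 - 3 \sqrt{4 + F + 6 d}$)
$\frac{\left(\left(-30 - 86\right) - 4\right) - 189}{23 + M{\left(0,10 \right)}} = \frac{\left(\left(-30 - 86\right) - 4\right) - 189}{23 - \left(4 + 3 \sqrt{4 + 10 + 6 \cdot 0}\right)} = \frac{\left(-116 - 4\right) - 189}{23 - \left(4 + 3 \sqrt{4 + 10 + 0}\right)} = \frac{-120 - 189}{23 - \left(4 + 3 \sqrt{14}\right)} = - \frac{309}{19 - 3 \sqrt{14}}$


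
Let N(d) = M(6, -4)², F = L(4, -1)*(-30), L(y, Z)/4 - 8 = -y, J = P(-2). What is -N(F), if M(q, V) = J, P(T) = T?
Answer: -4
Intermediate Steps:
J = -2
L(y, Z) = 32 - 4*y (L(y, Z) = 32 + 4*(-y) = 32 - 4*y)
F = -480 (F = (32 - 4*4)*(-30) = (32 - 16)*(-30) = 16*(-30) = -480)
M(q, V) = -2
N(d) = 4 (N(d) = (-2)² = 4)
-N(F) = -1*4 = -4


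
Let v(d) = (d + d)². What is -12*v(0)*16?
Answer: 0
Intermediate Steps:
v(d) = 4*d² (v(d) = (2*d)² = 4*d²)
-12*v(0)*16 = -48*0²*16 = -48*0*16 = -12*0*16 = 0*16 = 0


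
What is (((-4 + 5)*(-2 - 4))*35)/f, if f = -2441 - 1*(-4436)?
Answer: -2/19 ≈ -0.10526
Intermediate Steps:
f = 1995 (f = -2441 + 4436 = 1995)
(((-4 + 5)*(-2 - 4))*35)/f = (((-4 + 5)*(-2 - 4))*35)/1995 = ((1*(-6))*35)*(1/1995) = -6*35*(1/1995) = -210*1/1995 = -2/19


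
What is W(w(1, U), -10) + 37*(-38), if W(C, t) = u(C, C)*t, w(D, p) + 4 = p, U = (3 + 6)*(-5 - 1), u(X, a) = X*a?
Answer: -35046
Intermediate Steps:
U = -54 (U = 9*(-6) = -54)
w(D, p) = -4 + p
W(C, t) = t*C² (W(C, t) = (C*C)*t = C²*t = t*C²)
W(w(1, U), -10) + 37*(-38) = -10*(-4 - 54)² + 37*(-38) = -10*(-58)² - 1406 = -10*3364 - 1406 = -33640 - 1406 = -35046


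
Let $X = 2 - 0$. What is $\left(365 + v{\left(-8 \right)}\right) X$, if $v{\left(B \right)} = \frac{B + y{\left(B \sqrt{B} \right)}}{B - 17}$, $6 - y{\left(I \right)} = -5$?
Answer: $\frac{18244}{25} \approx 729.76$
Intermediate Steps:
$y{\left(I \right)} = 11$ ($y{\left(I \right)} = 6 - -5 = 6 + 5 = 11$)
$v{\left(B \right)} = \frac{11 + B}{-17 + B}$ ($v{\left(B \right)} = \frac{B + 11}{B - 17} = \frac{11 + B}{-17 + B}$)
$X = 2$ ($X = 2 + 0 = 2$)
$\left(365 + v{\left(-8 \right)}\right) X = \left(365 + \frac{11 - 8}{-17 - 8}\right) 2 = \left(365 + \frac{1}{-25} \cdot 3\right) 2 = \left(365 - \frac{3}{25}\right) 2 = \frac{9122}{25} \cdot 2 = \frac{18244}{25}$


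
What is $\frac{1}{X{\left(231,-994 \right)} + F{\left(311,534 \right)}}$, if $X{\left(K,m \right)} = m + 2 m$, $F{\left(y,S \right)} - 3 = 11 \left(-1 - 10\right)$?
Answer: $- \frac{1}{3100} \approx -0.00032258$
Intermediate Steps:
$F{\left(y,S \right)} = -118$ ($F{\left(y,S \right)} = 3 + 11 \left(-1 - 10\right) = 3 + 11 \left(-11\right) = 3 - 121 = -118$)
$X{\left(K,m \right)} = 3 m$
$\frac{1}{X{\left(231,-994 \right)} + F{\left(311,534 \right)}} = \frac{1}{3 \left(-994\right) - 118} = \frac{1}{-2982 - 118} = \frac{1}{-3100} = - \frac{1}{3100}$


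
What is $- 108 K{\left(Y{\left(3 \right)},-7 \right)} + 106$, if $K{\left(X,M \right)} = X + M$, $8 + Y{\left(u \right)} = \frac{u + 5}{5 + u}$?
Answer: $1618$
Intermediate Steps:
$Y{\left(u \right)} = -7$ ($Y{\left(u \right)} = -8 + \frac{u + 5}{5 + u} = -8 + \frac{5 + u}{5 + u} = -8 + 1 = -7$)
$K{\left(X,M \right)} = M + X$
$- 108 K{\left(Y{\left(3 \right)},-7 \right)} + 106 = - 108 \left(-7 - 7\right) + 106 = \left(-108\right) \left(-14\right) + 106 = 1512 + 106 = 1618$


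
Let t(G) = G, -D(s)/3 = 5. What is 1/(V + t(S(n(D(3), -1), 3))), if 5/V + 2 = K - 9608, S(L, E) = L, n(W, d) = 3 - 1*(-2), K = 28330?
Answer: 3744/18721 ≈ 0.19999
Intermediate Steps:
D(s) = -15 (D(s) = -3*5 = -15)
n(W, d) = 5 (n(W, d) = 3 + 2 = 5)
V = 1/3744 (V = 5/(-2 + (28330 - 9608)) = 5/(-2 + 18722) = 5/18720 = 5*(1/18720) = 1/3744 ≈ 0.00026709)
1/(V + t(S(n(D(3), -1), 3))) = 1/(1/3744 + 5) = 1/(18721/3744) = 3744/18721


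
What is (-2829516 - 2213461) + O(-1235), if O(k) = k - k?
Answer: -5042977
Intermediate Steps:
O(k) = 0
(-2829516 - 2213461) + O(-1235) = (-2829516 - 2213461) + 0 = -5042977 + 0 = -5042977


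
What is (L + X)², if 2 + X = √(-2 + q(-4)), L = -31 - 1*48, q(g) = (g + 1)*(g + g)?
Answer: (81 - √22)² ≈ 5823.2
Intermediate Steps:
q(g) = 2*g*(1 + g) (q(g) = (1 + g)*(2*g) = 2*g*(1 + g))
L = -79 (L = -31 - 48 = -79)
X = -2 + √22 (X = -2 + √(-2 + 2*(-4)*(1 - 4)) = -2 + √(-2 + 2*(-4)*(-3)) = -2 + √(-2 + 24) = -2 + √22 ≈ 2.6904)
(L + X)² = (-79 + (-2 + √22))² = (-81 + √22)²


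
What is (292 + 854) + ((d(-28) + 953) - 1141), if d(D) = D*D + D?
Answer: 1714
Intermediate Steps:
d(D) = D + D² (d(D) = D² + D = D + D²)
(292 + 854) + ((d(-28) + 953) - 1141) = (292 + 854) + ((-28*(1 - 28) + 953) - 1141) = 1146 + ((-28*(-27) + 953) - 1141) = 1146 + ((756 + 953) - 1141) = 1146 + (1709 - 1141) = 1146 + 568 = 1714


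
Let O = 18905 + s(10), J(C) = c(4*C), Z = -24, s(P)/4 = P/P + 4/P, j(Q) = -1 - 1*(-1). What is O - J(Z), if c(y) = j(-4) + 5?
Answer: 94528/5 ≈ 18906.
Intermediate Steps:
j(Q) = 0 (j(Q) = -1 + 1 = 0)
s(P) = 4 + 16/P (s(P) = 4*(P/P + 4/P) = 4*(1 + 4/P) = 4 + 16/P)
c(y) = 5 (c(y) = 0 + 5 = 5)
J(C) = 5
O = 94553/5 (O = 18905 + (4 + 16/10) = 18905 + (4 + 16*(⅒)) = 18905 + (4 + 8/5) = 18905 + 28/5 = 94553/5 ≈ 18911.)
O - J(Z) = 94553/5 - 1*5 = 94553/5 - 5 = 94528/5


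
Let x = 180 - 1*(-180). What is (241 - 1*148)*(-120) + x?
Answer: -10800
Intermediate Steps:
x = 360 (x = 180 + 180 = 360)
(241 - 1*148)*(-120) + x = (241 - 1*148)*(-120) + 360 = (241 - 148)*(-120) + 360 = 93*(-120) + 360 = -11160 + 360 = -10800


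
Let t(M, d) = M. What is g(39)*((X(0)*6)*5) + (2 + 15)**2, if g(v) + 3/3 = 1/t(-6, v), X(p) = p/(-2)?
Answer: 289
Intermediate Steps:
X(p) = -p/2 (X(p) = p*(-1/2) = -p/2)
g(v) = -7/6 (g(v) = -1 + 1/(-6) = -1 - 1/6 = -7/6)
g(39)*((X(0)*6)*5) + (2 + 15)**2 = -7*-1/2*0*6*5/6 + (2 + 15)**2 = -7*0*6*5/6 + 17**2 = -0*5 + 289 = -7/6*0 + 289 = 0 + 289 = 289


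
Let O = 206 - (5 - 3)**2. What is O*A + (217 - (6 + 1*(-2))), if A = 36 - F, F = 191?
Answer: -31097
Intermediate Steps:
O = 202 (O = 206 - 1*2**2 = 206 - 1*4 = 206 - 4 = 202)
A = -155 (A = 36 - 1*191 = 36 - 191 = -155)
O*A + (217 - (6 + 1*(-2))) = 202*(-155) + (217 - (6 + 1*(-2))) = -31310 + (217 - (6 - 2)) = -31310 + (217 - 1*4) = -31310 + (217 - 4) = -31310 + 213 = -31097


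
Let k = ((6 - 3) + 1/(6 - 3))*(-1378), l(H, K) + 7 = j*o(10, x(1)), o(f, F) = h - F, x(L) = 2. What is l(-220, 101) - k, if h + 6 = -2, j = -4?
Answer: 13879/3 ≈ 4626.3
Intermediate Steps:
h = -8 (h = -6 - 2 = -8)
o(f, F) = -8 - F
l(H, K) = 33 (l(H, K) = -7 - 4*(-8 - 1*2) = -7 - 4*(-8 - 2) = -7 - 4*(-10) = -7 + 40 = 33)
k = -13780/3 (k = (3 + 1/3)*(-1378) = (3 + ⅓)*(-1378) = (10/3)*(-1378) = -13780/3 ≈ -4593.3)
l(-220, 101) - k = 33 - 1*(-13780/3) = 33 + 13780/3 = 13879/3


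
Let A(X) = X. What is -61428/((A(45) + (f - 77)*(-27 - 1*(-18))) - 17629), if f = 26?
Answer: 61428/17125 ≈ 3.5870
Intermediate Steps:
-61428/((A(45) + (f - 77)*(-27 - 1*(-18))) - 17629) = -61428/((45 + (26 - 77)*(-27 - 1*(-18))) - 17629) = -61428/((45 - 51*(-27 + 18)) - 17629) = -61428/((45 - 51*(-9)) - 17629) = -61428/((45 + 459) - 17629) = -61428/(504 - 17629) = -61428/(-17125) = -61428*(-1/17125) = 61428/17125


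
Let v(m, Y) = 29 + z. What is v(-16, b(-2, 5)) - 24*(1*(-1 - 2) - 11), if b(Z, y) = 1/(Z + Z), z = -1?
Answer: 364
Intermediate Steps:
b(Z, y) = 1/(2*Z)
v(m, Y) = 28 (v(m, Y) = 29 - 1 = 28)
v(-16, b(-2, 5)) - 24*(1*(-1 - 2) - 11) = 28 - 24*(1*(-1 - 2) - 11) = 28 - 24*(1*(-3) - 11) = 28 - 24*(-3 - 11) = 28 - 24*(-14) = 28 - 1*(-336) = 28 + 336 = 364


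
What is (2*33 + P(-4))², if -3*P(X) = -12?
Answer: 4900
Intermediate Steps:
P(X) = 4 (P(X) = -⅓*(-12) = 4)
(2*33 + P(-4))² = (2*33 + 4)² = (66 + 4)² = 70² = 4900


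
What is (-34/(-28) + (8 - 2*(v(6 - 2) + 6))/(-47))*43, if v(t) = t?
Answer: 41581/658 ≈ 63.193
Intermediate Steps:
(-34/(-28) + (8 - 2*(v(6 - 2) + 6))/(-47))*43 = (-34/(-28) + (8 - 2*((6 - 2) + 6))/(-47))*43 = (-34*(-1/28) + (8 - 2*(4 + 6))*(-1/47))*43 = (17/14 + (8 - 2*10)*(-1/47))*43 = (17/14 + (8 - 20)*(-1/47))*43 = (17/14 - 12*(-1/47))*43 = (17/14 + 12/47)*43 = (967/658)*43 = 41581/658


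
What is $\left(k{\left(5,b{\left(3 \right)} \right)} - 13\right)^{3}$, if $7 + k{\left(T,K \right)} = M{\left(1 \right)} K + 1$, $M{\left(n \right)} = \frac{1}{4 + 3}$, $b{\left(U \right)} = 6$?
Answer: $- \frac{2048383}{343} \approx -5972.0$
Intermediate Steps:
$M{\left(n \right)} = \frac{1}{7}$
$k{\left(T,K \right)} = -6 + \frac{K}{7}$ ($k{\left(T,K \right)} = -7 + \left(\frac{K}{7} + 1\right) = -7 + \left(1 + \frac{K}{7}\right) = -6 + \frac{K}{7}$)
$\left(k{\left(5,b{\left(3 \right)} \right)} - 13\right)^{3} = \left(\left(-6 + \frac{1}{7} \cdot 6\right) - 13\right)^{3} = \left(\left(-6 + \frac{6}{7}\right) - 13\right)^{3} = \left(- \frac{36}{7} - 13\right)^{3} = \left(- \frac{127}{7}\right)^{3} = - \frac{2048383}{343}$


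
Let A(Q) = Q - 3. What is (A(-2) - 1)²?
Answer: 36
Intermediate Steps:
A(Q) = -3 + Q
(A(-2) - 1)² = ((-3 - 2) - 1)² = (-5 - 1)² = (-6)² = 36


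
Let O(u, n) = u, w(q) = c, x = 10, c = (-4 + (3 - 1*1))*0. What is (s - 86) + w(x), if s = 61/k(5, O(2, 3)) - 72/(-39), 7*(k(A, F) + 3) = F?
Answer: -26337/247 ≈ -106.63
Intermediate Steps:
c = 0 (c = (-4 + (3 - 1))*0 = (-4 + 2)*0 = -2*0 = 0)
w(q) = 0
k(A, F) = -3 + F/7
s = -5095/247 (s = 61/(-3 + (⅐)*2) - 72/(-39) = 61/(-3 + 2/7) - 72*(-1/39) = 61/(-19/7) + 24/13 = 61*(-7/19) + 24/13 = -427/19 + 24/13 = -5095/247 ≈ -20.628)
(s - 86) + w(x) = (-5095/247 - 86) + 0 = -26337/247 + 0 = -26337/247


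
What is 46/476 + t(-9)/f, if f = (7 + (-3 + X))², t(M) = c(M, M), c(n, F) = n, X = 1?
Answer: -1567/5950 ≈ -0.26336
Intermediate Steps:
t(M) = M
f = 25 (f = (7 + (-3 + 1))² = (7 - 2)² = 5² = 25)
46/476 + t(-9)/f = 46/476 - 9/25 = 46*(1/476) - 9*1/25 = 23/238 - 9/25 = -1567/5950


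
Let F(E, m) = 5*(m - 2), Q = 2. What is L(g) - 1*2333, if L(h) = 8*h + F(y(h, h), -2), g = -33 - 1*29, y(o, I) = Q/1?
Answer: -2849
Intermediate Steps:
y(o, I) = 2 (y(o, I) = 2/1 = 2*1 = 2)
F(E, m) = -10 + 5*m (F(E, m) = 5*(-2 + m) = -10 + 5*m)
g = -62 (g = -33 - 29 = -62)
L(h) = -20 + 8*h (L(h) = 8*h + (-10 + 5*(-2)) = 8*h + (-10 - 10) = 8*h - 20 = -20 + 8*h)
L(g) - 1*2333 = (-20 + 8*(-62)) - 1*2333 = (-20 - 496) - 2333 = -516 - 2333 = -2849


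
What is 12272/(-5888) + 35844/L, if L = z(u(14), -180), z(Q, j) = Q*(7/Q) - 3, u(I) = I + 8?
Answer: 3296881/368 ≈ 8958.9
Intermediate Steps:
u(I) = 8 + I
z(Q, j) = 4 (z(Q, j) = 7 - 3 = 4)
L = 4
12272/(-5888) + 35844/L = 12272/(-5888) + 35844/4 = 12272*(-1/5888) + 35844*(¼) = -767/368 + 8961 = 3296881/368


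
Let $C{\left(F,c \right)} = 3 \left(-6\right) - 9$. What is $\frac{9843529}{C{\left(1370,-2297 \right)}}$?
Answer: $- \frac{9843529}{27} \approx -3.6458 \cdot 10^{5}$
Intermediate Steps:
$C{\left(F,c \right)} = -27$ ($C{\left(F,c \right)} = -18 - 9 = -27$)
$\frac{9843529}{C{\left(1370,-2297 \right)}} = \frac{9843529}{-27} = 9843529 \left(- \frac{1}{27}\right) = - \frac{9843529}{27}$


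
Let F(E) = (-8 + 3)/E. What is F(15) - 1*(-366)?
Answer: 1097/3 ≈ 365.67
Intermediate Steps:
F(E) = -5/E
F(15) - 1*(-366) = -5/15 - 1*(-366) = -5*1/15 + 366 = -⅓ + 366 = 1097/3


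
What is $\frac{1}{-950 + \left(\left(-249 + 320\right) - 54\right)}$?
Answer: $- \frac{1}{933} \approx -0.0010718$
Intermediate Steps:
$\frac{1}{-950 + \left(\left(-249 + 320\right) - 54\right)} = \frac{1}{-950 + \left(71 - 54\right)} = \frac{1}{-950 + 17} = \frac{1}{-933} = - \frac{1}{933}$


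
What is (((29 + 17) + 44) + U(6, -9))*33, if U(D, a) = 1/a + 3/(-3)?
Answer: 8800/3 ≈ 2933.3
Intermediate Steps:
U(D, a) = -1 + 1/a (U(D, a) = 1/a + 3*(-1/3) = 1/a - 1 = -1 + 1/a)
(((29 + 17) + 44) + U(6, -9))*33 = (((29 + 17) + 44) + (1 - 1*(-9))/(-9))*33 = ((46 + 44) - (1 + 9)/9)*33 = (90 - 1/9*10)*33 = (90 - 10/9)*33 = (800/9)*33 = 8800/3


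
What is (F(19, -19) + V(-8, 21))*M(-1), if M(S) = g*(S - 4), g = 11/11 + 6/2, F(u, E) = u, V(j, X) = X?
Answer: -800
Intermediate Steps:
g = 4 (g = 11*(1/11) + 6*(½) = 1 + 3 = 4)
M(S) = -16 + 4*S (M(S) = 4*(S - 4) = 4*(-4 + S) = -16 + 4*S)
(F(19, -19) + V(-8, 21))*M(-1) = (19 + 21)*(-16 + 4*(-1)) = 40*(-16 - 4) = 40*(-20) = -800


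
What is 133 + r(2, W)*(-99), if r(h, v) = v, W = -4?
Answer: 529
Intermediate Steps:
133 + r(2, W)*(-99) = 133 - 4*(-99) = 133 + 396 = 529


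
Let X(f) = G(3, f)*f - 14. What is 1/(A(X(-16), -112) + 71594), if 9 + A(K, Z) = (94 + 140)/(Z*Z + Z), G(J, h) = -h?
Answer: 2072/148324159 ≈ 1.3969e-5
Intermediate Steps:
X(f) = -14 - f**2 (X(f) = (-f)*f - 14 = -f**2 - 14 = -14 - f**2)
A(K, Z) = -9 + 234/(Z + Z**2) (A(K, Z) = -9 + (94 + 140)/(Z*Z + Z) = -9 + 234/(Z**2 + Z) = -9 + 234/(Z + Z**2))
1/(A(X(-16), -112) + 71594) = 1/(9*(26 - 1*(-112) - 1*(-112)**2)/(-112*(1 - 112)) + 71594) = 1/(9*(-1/112)*(26 + 112 - 1*12544)/(-111) + 71594) = 1/(9*(-1/112)*(-1/111)*(26 + 112 - 12544) + 71594) = 1/(9*(-1/112)*(-1/111)*(-12406) + 71594) = 1/(-18609/2072 + 71594) = 1/(148324159/2072) = 2072/148324159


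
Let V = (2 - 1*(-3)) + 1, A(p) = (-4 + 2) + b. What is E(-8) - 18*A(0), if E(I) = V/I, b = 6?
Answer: -291/4 ≈ -72.750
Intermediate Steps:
A(p) = 4 (A(p) = (-4 + 2) + 6 = -2 + 6 = 4)
V = 6 (V = (2 + 3) + 1 = 5 + 1 = 6)
E(I) = 6/I
E(-8) - 18*A(0) = 6/(-8) - 18*4 = 6*(-⅛) - 72 = -¾ - 72 = -291/4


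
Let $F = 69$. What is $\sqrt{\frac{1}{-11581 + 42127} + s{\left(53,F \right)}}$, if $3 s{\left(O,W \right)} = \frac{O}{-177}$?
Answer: $\frac{i \sqrt{36008836458}}{600738} \approx 0.31588 i$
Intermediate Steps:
$s{\left(O,W \right)} = - \frac{O}{531}$ ($s{\left(O,W \right)} = \frac{O \frac{1}{-177}}{3} = \frac{O \left(- \frac{1}{177}\right)}{3} = \frac{\left(- \frac{1}{177}\right) O}{3} = - \frac{O}{531}$)
$\sqrt{\frac{1}{-11581 + 42127} + s{\left(53,F \right)}} = \sqrt{\frac{1}{-11581 + 42127} - \frac{53}{531}} = \sqrt{\frac{1}{30546} - \frac{53}{531}} = \sqrt{- \frac{59941}{600738}} = \frac{i \sqrt{36008836458}}{600738}$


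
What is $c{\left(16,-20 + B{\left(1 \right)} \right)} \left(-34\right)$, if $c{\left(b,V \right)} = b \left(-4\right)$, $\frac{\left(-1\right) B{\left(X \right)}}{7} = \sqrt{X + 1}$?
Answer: $2176$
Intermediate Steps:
$B{\left(X \right)} = - 7 \sqrt{1 + X}$ ($B{\left(X \right)} = - 7 \sqrt{X + 1} = - 7 \sqrt{1 + X}$)
$c{\left(b,V \right)} = - 4 b$
$c{\left(16,-20 + B{\left(1 \right)} \right)} \left(-34\right) = \left(-4\right) 16 \left(-34\right) = \left(-64\right) \left(-34\right) = 2176$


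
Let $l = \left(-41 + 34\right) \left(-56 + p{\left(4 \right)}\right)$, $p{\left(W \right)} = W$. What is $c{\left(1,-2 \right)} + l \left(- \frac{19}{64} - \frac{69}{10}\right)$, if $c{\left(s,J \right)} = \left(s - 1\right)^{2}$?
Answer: $- \frac{209573}{80} \approx -2619.7$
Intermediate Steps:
$c{\left(s,J \right)} = \left(-1 + s\right)^{2}$
$l = 364$ ($l = \left(-41 + 34\right) \left(-56 + 4\right) = \left(-7\right) \left(-52\right) = 364$)
$c{\left(1,-2 \right)} + l \left(- \frac{19}{64} - \frac{69}{10}\right) = \left(-1 + 1\right)^{2} + 364 \left(- \frac{19}{64} - \frac{69}{10}\right) = 0^{2} + 364 \left(\left(-19\right) \frac{1}{64} - \frac{69}{10}\right) = 0 + 364 \left(- \frac{19}{64} - \frac{69}{10}\right) = 0 + 364 \left(- \frac{2303}{320}\right) = 0 - \frac{209573}{80} = - \frac{209573}{80}$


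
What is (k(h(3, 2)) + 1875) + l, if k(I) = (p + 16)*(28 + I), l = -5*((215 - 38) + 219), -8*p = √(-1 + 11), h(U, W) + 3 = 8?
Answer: 423 - 33*√10/8 ≈ 409.96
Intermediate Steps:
h(U, W) = 5 (h(U, W) = -3 + 8 = 5)
p = -√10/8 (p = -√(-1 + 11)/8 = -√10/8 ≈ -0.39528)
l = -1980 (l = -5*(177 + 219) = -5*396 = -1980)
k(I) = (16 - √10/8)*(28 + I) (k(I) = (-√10/8 + 16)*(28 + I) = (16 - √10/8)*(28 + I))
(k(h(3, 2)) + 1875) + l = ((448 + 16*5 - 7*√10/2 - ⅛*5*√10) + 1875) - 1980 = ((448 + 80 - 7*√10/2 - 5*√10/8) + 1875) - 1980 = ((528 - 33*√10/8) + 1875) - 1980 = (2403 - 33*√10/8) - 1980 = 423 - 33*√10/8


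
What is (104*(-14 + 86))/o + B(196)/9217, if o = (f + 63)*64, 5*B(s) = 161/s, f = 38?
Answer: 150976783/130328380 ≈ 1.1584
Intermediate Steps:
B(s) = 161/(5*s) (B(s) = (161/s)/5 = 161/(5*s))
o = 6464 (o = (38 + 63)*64 = 101*64 = 6464)
(104*(-14 + 86))/o + B(196)/9217 = (104*(-14 + 86))/6464 + ((161/5)/196)/9217 = (104*72)*(1/6464) + ((161/5)*(1/196))*(1/9217) = 7488*(1/6464) + (23/140)*(1/9217) = 117/101 + 23/1290380 = 150976783/130328380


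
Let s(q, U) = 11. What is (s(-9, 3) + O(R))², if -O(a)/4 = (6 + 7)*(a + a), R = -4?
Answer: 182329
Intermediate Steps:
O(a) = -104*a (O(a) = -4*(6 + 7)*(a + a) = -52*2*a = -104*a)
(s(-9, 3) + O(R))² = (11 - 104*(-4))² = (11 + 416)² = 427² = 182329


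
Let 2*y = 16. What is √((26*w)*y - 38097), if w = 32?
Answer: I*√31441 ≈ 177.32*I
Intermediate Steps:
y = 8 (y = (½)*16 = 8)
√((26*w)*y - 38097) = √((26*32)*8 - 38097) = √(832*8 - 38097) = √(6656 - 38097) = √(-31441) = I*√31441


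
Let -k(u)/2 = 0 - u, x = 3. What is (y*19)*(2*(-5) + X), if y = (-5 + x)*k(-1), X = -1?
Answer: -836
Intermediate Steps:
k(u) = 2*u (k(u) = -2*(0 - u) = -(-2)*u = 2*u)
y = 4 (y = (-5 + 3)*(2*(-1)) = -2*(-2) = 4)
(y*19)*(2*(-5) + X) = (4*19)*(2*(-5) - 1) = 76*(-10 - 1) = 76*(-11) = -836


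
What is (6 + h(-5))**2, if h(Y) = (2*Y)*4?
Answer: 1156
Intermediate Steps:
h(Y) = 8*Y
(6 + h(-5))**2 = (6 + 8*(-5))**2 = (6 - 40)**2 = (-34)**2 = 1156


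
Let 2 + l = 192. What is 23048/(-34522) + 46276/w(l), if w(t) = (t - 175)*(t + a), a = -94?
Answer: 195543869/6213960 ≈ 31.468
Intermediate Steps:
l = 190 (l = -2 + 192 = 190)
w(t) = (-175 + t)*(-94 + t) (w(t) = (t - 175)*(t - 94) = (-175 + t)*(-94 + t))
23048/(-34522) + 46276/w(l) = 23048/(-34522) + 46276/(16450 + 190² - 269*190) = 23048*(-1/34522) + 46276/(16450 + 36100 - 51110) = -11524/17261 + 46276/1440 = -11524/17261 + 46276*(1/1440) = -11524/17261 + 11569/360 = 195543869/6213960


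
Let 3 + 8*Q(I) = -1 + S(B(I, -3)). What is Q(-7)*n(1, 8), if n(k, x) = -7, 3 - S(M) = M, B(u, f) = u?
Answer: -21/4 ≈ -5.2500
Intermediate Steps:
S(M) = 3 - M
Q(I) = -1/8 - I/8 (Q(I) = -3/8 + (-1 + (3 - I))/8 = -3/8 + (2 - I)/8 = -3/8 + (1/4 - I/8) = -1/8 - I/8)
Q(-7)*n(1, 8) = (-1/8 - 1/8*(-7))*(-7) = (-1/8 + 7/8)*(-7) = (3/4)*(-7) = -21/4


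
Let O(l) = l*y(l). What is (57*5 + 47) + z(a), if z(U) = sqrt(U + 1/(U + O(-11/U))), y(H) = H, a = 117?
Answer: 332 + 3*sqrt(33354609725242)/1601734 ≈ 342.82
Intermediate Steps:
O(l) = l**2 (O(l) = l*l = l**2)
z(U) = sqrt(U + 1/(U + 121/U**2)) (z(U) = sqrt(U + 1/(U + (-11/U)**2)) = sqrt(U + 1/(U + 121/U**2)))
(57*5 + 47) + z(a) = (57*5 + 47) + sqrt(117*(121 + 117 + 117**3)/(121 + 117**3)) = (285 + 47) + sqrt(117*(121 + 117 + 1601613)/(121 + 1601613)) = 332 + sqrt(117*1601851/1601734) = 332 + sqrt(117*(1/1601734)*1601851) = 332 + sqrt(187416567/1601734) = 332 + 3*sqrt(33354609725242)/1601734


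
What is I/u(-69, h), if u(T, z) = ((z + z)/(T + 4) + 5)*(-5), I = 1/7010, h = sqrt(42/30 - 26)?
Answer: -4225/741121034 - 13*I*sqrt(615)/1852802585 ≈ -5.7008e-6 - 1.74e-7*I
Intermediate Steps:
h = I*sqrt(615)/5 (h = sqrt(42*(1/30) - 26) = sqrt(7/5 - 26) = sqrt(-123/5) = I*sqrt(615)/5 ≈ 4.9598*I)
I = 1/7010 ≈ 0.00014265
u(T, z) = -25 - 10*z/(4 + T) (u(T, z) = ((2*z)/(4 + T) + 5)*(-5) = (2*z/(4 + T) + 5)*(-5) = (5 + 2*z/(4 + T))*(-5) = -25 - 10*z/(4 + T))
I/u(-69, h) = 1/(7010*((5*(-20 - 5*(-69) - 2*I*sqrt(615)/5)/(4 - 69)))) = 1/(7010*((5*(-20 + 345 - 2*I*sqrt(615)/5)/(-65)))) = 1/(7010*((5*(-1/65)*(325 - 2*I*sqrt(615)/5)))) = 1/(7010*(-25 + 2*I*sqrt(615)/65))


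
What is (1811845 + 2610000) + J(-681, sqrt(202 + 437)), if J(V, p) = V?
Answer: 4421164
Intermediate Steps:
(1811845 + 2610000) + J(-681, sqrt(202 + 437)) = (1811845 + 2610000) - 681 = 4421845 - 681 = 4421164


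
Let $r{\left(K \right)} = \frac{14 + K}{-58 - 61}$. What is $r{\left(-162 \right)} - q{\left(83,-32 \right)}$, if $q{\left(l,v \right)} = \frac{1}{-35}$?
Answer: $\frac{757}{595} \approx 1.2723$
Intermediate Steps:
$q{\left(l,v \right)} = - \frac{1}{35}$
$r{\left(K \right)} = - \frac{2}{17} - \frac{K}{119}$ ($r{\left(K \right)} = \frac{14 + K}{-119} = \left(14 + K\right) \left(- \frac{1}{119}\right) = - \frac{2}{17} - \frac{K}{119}$)
$r{\left(-162 \right)} - q{\left(83,-32 \right)} = \left(- \frac{2}{17} - - \frac{162}{119}\right) - - \frac{1}{35} = \left(- \frac{2}{17} + \frac{162}{119}\right) + \frac{1}{35} = \frac{148}{119} + \frac{1}{35} = \frac{757}{595}$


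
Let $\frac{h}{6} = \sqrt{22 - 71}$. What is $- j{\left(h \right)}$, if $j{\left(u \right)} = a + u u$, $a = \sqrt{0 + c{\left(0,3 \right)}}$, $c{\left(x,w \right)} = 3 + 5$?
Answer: $1764 - 2 \sqrt{2} \approx 1761.2$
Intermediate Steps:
$c{\left(x,w \right)} = 8$
$a = 2 \sqrt{2}$ ($a = \sqrt{0 + 8} = \sqrt{8} = 2 \sqrt{2} \approx 2.8284$)
$h = 42 i$ ($h = 6 \sqrt{22 - 71} = 6 \sqrt{-49} = 6 \cdot 7 i = 42 i \approx 42.0 i$)
$j{\left(u \right)} = u^{2} + 2 \sqrt{2}$ ($j{\left(u \right)} = 2 \sqrt{2} + u u = 2 \sqrt{2} + u^{2} = u^{2} + 2 \sqrt{2}$)
$- j{\left(h \right)} = - (\left(42 i\right)^{2} + 2 \sqrt{2}) = - (-1764 + 2 \sqrt{2}) = 1764 - 2 \sqrt{2}$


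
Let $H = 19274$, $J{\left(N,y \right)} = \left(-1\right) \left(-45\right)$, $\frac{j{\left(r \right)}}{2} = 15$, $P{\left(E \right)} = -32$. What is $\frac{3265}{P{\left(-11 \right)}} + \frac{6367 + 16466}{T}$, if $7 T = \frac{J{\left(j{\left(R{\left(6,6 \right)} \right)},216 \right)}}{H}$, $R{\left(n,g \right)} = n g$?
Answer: $\frac{10953166587}{160} \approx 6.8457 \cdot 10^{7}$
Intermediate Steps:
$R{\left(n,g \right)} = g n$
$j{\left(r \right)} = 30$ ($j{\left(r \right)} = 2 \cdot 15 = 30$)
$J{\left(N,y \right)} = 45$
$T = \frac{45}{134918}$ ($T = \frac{45 \cdot \frac{1}{19274}}{7} = \frac{1}{7} \cdot \frac{45}{19274} = \frac{45}{134918} \approx 0.00033354$)
$\frac{3265}{P{\left(-11 \right)}} + \frac{6367 + 16466}{T} = \frac{3265}{-32} + \frac{6367 + 16466}{\frac{45}{134918}} = 3265 \left(- \frac{1}{32}\right) + 22833 \cdot \frac{134918}{45} = - \frac{3265}{32} + \frac{342286966}{5} = \frac{10953166587}{160}$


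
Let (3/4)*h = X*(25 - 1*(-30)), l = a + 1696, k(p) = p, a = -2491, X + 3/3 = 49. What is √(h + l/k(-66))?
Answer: √1709510/22 ≈ 59.431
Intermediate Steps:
X = 48 (X = -1 + 49 = 48)
l = -795 (l = -2491 + 1696 = -795)
h = 3520 (h = 4*(48*(25 - 1*(-30)))/3 = 4*(48*(25 + 30))/3 = 4*(48*55)/3 = (4/3)*2640 = 3520)
√(h + l/k(-66)) = √(3520 - 795/(-66)) = √(3520 - 795*(-1/66)) = √(3520 + 265/22) = √(77705/22) = √1709510/22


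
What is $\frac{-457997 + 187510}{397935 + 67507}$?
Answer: $- \frac{270487}{465442} \approx -0.58114$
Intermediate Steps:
$\frac{-457997 + 187510}{397935 + 67507} = - \frac{270487}{465442}$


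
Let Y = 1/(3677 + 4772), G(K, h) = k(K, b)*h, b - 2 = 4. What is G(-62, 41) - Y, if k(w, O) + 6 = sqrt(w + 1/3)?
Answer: -2078455/8449 + 41*I*sqrt(555)/3 ≈ -246.0 + 321.97*I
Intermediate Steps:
b = 6 (b = 2 + 4 = 6)
k(w, O) = -6 + sqrt(1/3 + w) (k(w, O) = -6 + sqrt(w + 1/3) = -6 + sqrt(1/3 + w))
G(K, h) = h*(-6 + sqrt(3 + 9*K)/3) (G(K, h) = (-6 + sqrt(3 + 9*K)/3)*h = h*(-6 + sqrt(3 + 9*K)/3))
Y = 1/8449 ≈ 0.00011836
G(-62, 41) - Y = (1/3)*41*(-18 + sqrt(3 + 9*(-62))) - 1*1/8449 = (1/3)*41*(-18 + sqrt(3 - 558)) - 1/8449 = (1/3)*41*(-18 + sqrt(-555)) - 1/8449 = (1/3)*41*(-18 + I*sqrt(555)) - 1/8449 = (-246 + 41*I*sqrt(555)/3) - 1/8449 = -2078455/8449 + 41*I*sqrt(555)/3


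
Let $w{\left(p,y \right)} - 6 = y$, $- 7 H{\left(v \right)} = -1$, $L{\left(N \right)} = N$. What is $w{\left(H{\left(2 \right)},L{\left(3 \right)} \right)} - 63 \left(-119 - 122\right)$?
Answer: $15192$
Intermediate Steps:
$H{\left(v \right)} = \frac{1}{7}$ ($H{\left(v \right)} = \left(- \frac{1}{7}\right) \left(-1\right) = \frac{1}{7}$)
$w{\left(p,y \right)} = 6 + y$
$w{\left(H{\left(2 \right)},L{\left(3 \right)} \right)} - 63 \left(-119 - 122\right) = \left(6 + 3\right) - 63 \left(-119 - 122\right) = 9 - -15183 = 9 + 15183 = 15192$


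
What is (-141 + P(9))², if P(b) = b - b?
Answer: 19881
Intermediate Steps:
P(b) = 0
(-141 + P(9))² = (-141 + 0)² = (-141)² = 19881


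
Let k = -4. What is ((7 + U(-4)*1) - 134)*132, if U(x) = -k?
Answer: -16236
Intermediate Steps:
U(x) = 4 (U(x) = -1*(-4) = 4)
((7 + U(-4)*1) - 134)*132 = ((7 + 4*1) - 134)*132 = ((7 + 4) - 134)*132 = (11 - 134)*132 = -123*132 = -16236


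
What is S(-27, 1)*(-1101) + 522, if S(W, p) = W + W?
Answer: 59976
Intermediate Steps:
S(W, p) = 2*W
S(-27, 1)*(-1101) + 522 = (2*(-27))*(-1101) + 522 = -54*(-1101) + 522 = 59454 + 522 = 59976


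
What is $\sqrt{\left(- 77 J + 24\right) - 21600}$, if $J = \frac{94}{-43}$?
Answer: $\frac{i \sqrt{39582790}}{43} \approx 146.31 i$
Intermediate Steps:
$J = - \frac{94}{43}$ ($J = 94 \left(- \frac{1}{43}\right) = - \frac{94}{43} \approx -2.186$)
$\sqrt{\left(- 77 J + 24\right) - 21600} = \sqrt{\left(\left(-77\right) \left(- \frac{94}{43}\right) + 24\right) - 21600} = \sqrt{\left(\frac{7238}{43} + 24\right) - 21600} = \sqrt{\frac{8270}{43} - 21600} = \sqrt{- \frac{920530}{43}} = \frac{i \sqrt{39582790}}{43}$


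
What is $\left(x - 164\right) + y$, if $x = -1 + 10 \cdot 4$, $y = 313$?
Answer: $188$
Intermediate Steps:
$x = 39$ ($x = -1 + 40 = 39$)
$\left(x - 164\right) + y = \left(39 - 164\right) + 313 = -125 + 313 = 188$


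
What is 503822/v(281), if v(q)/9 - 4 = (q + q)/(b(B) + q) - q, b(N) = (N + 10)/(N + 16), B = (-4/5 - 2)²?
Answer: -4700155438/23089721 ≈ -203.56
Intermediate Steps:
B = 196/25 (B = (-4*⅕ - 2)² = (-⅘ - 2)² = (-14/5)² = 196/25 ≈ 7.8400)
b(N) = (10 + N)/(16 + N)
v(q) = 36 - 9*q + 18*q/(223/298 + q) (v(q) = 36 + 9*((q + q)/((10 + 196/25)/(16 + 196/25) + q) - q) = 36 + 9*((2*q)/((446/25)/(596/25) + q) - q) = 36 + 9*((2*q)/((25/596)*(446/25) + q) - q) = 36 + 9*((2*q)/(223/298 + q) - q) = 36 + 9*(2*q/(223/298 + q) - q) = 36 + 9*(-q + 2*q/(223/298 + q)) = 36 + (-9*q + 18*q/(223/298 + q)) = 36 - 9*q + 18*q/(223/298 + q))
503822/v(281) = 503822/((9*(892 - 298*281² + 1565*281)/(223 + 298*281))) = 503822/((9*(892 - 298*78961 + 439765)/(223 + 83738))) = 503822/((9*(892 - 23530378 + 439765)/83961)) = 503822/((9*(1/83961)*(-23089721))) = 503822/(-23089721/9329) = 503822*(-9329/23089721) = -4700155438/23089721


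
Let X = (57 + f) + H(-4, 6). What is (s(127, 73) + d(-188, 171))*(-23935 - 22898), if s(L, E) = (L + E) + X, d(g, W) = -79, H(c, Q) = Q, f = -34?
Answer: -7024950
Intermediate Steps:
X = 29 (X = (57 - 34) + 6 = 23 + 6 = 29)
s(L, E) = 29 + E + L (s(L, E) = (L + E) + 29 = (E + L) + 29 = 29 + E + L)
(s(127, 73) + d(-188, 171))*(-23935 - 22898) = ((29 + 73 + 127) - 79)*(-23935 - 22898) = (229 - 79)*(-46833) = 150*(-46833) = -7024950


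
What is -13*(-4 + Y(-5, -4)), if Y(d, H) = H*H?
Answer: -156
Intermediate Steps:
Y(d, H) = H²
-13*(-4 + Y(-5, -4)) = -13*(-4 + (-4)²) = -13*(-4 + 16) = -13*12 = -156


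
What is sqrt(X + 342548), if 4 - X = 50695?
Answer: sqrt(291857) ≈ 540.24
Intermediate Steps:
X = -50691 (X = 4 - 1*50695 = 4 - 50695 = -50691)
sqrt(X + 342548) = sqrt(-50691 + 342548) = sqrt(291857)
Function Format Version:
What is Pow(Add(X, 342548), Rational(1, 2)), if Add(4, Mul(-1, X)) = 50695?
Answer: Pow(291857, Rational(1, 2)) ≈ 540.24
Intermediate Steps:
X = -50691 (X = Add(4, Mul(-1, 50695)) = Add(4, -50695) = -50691)
Pow(Add(X, 342548), Rational(1, 2)) = Pow(Add(-50691, 342548), Rational(1, 2)) = Pow(291857, Rational(1, 2))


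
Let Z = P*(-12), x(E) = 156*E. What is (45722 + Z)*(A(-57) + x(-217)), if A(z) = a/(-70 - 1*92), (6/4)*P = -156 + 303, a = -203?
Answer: -122141145133/81 ≈ -1.5079e+9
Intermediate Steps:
P = 98 (P = 2*(-156 + 303)/3 = (⅔)*147 = 98)
A(z) = 203/162 (A(z) = -203/(-70 - 1*92) = -203/(-70 - 92) = -203/(-162) = -203*(-1/162) = 203/162)
Z = -1176 (Z = 98*(-12) = -1176)
(45722 + Z)*(A(-57) + x(-217)) = (45722 - 1176)*(203/162 + 156*(-217)) = 44546*(203/162 - 33852) = 44546*(-5483821/162) = -122141145133/81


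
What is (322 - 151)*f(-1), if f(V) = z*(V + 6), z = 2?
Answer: 1710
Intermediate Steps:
f(V) = 12 + 2*V (f(V) = 2*(V + 6) = 2*(6 + V) = 12 + 2*V)
(322 - 151)*f(-1) = (322 - 151)*(12 + 2*(-1)) = 171*(12 - 2) = 171*10 = 1710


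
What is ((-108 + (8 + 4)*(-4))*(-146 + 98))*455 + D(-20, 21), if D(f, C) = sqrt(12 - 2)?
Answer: 3407040 + sqrt(10) ≈ 3.4070e+6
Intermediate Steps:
D(f, C) = sqrt(10)
((-108 + (8 + 4)*(-4))*(-146 + 98))*455 + D(-20, 21) = ((-108 + (8 + 4)*(-4))*(-146 + 98))*455 + sqrt(10) = ((-108 + 12*(-4))*(-48))*455 + sqrt(10) = ((-108 - 48)*(-48))*455 + sqrt(10) = -156*(-48)*455 + sqrt(10) = 7488*455 + sqrt(10) = 3407040 + sqrt(10)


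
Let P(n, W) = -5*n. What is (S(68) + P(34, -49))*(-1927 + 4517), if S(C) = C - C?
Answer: -440300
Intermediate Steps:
S(C) = 0
(S(68) + P(34, -49))*(-1927 + 4517) = (0 - 5*34)*(-1927 + 4517) = (0 - 170)*2590 = -170*2590 = -440300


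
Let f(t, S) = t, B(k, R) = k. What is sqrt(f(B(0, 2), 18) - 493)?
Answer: I*sqrt(493) ≈ 22.204*I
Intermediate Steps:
sqrt(f(B(0, 2), 18) - 493) = sqrt(0 - 493) = sqrt(-493) = I*sqrt(493)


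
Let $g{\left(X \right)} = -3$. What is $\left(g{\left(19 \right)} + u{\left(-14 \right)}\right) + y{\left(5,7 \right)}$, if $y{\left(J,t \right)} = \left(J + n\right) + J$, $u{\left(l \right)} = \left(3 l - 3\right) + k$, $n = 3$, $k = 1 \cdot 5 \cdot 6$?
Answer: $-5$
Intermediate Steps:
$k = 30$ ($k = 5 \cdot 6 = 30$)
$u{\left(l \right)} = 27 + 3 l$ ($u{\left(l \right)} = \left(3 l - 3\right) + 30 = \left(-3 + 3 l\right) + 30 = 27 + 3 l$)
$y{\left(J,t \right)} = 3 + 2 J$ ($y{\left(J,t \right)} = \left(J + 3\right) + J = \left(3 + J\right) + J = 3 + 2 J$)
$\left(g{\left(19 \right)} + u{\left(-14 \right)}\right) + y{\left(5,7 \right)} = \left(-3 + \left(27 + 3 \left(-14\right)\right)\right) + \left(3 + 2 \cdot 5\right) = \left(-3 + \left(27 - 42\right)\right) + \left(3 + 10\right) = \left(-3 - 15\right) + 13 = -18 + 13 = -5$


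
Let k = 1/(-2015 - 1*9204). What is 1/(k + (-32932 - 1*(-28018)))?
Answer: -11219/55130167 ≈ -0.00020350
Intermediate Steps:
k = -1/11219 (k = 1/(-2015 - 9204) = 1/(-11219) = -1/11219 ≈ -8.9135e-5)
1/(k + (-32932 - 1*(-28018))) = 1/(-1/11219 + (-32932 - 1*(-28018))) = 1/(-1/11219 + (-32932 + 28018)) = 1/(-1/11219 - 4914) = 1/(-55130167/11219) = -11219/55130167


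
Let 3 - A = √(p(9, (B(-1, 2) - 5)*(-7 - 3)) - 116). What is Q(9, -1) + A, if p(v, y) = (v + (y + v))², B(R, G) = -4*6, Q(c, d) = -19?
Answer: -16 - 2*√23687 ≈ -323.81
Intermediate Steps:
B(R, G) = -24
p(v, y) = (y + 2*v)² (p(v, y) = (v + (v + y))² = (y + 2*v)²)
A = 3 - 2*√23687 (A = 3 - √(((-24 - 5)*(-7 - 3) + 2*9)² - 116) = 3 - √((-29*(-10) + 18)² - 116) = 3 - √((290 + 18)² - 116) = 3 - √(308² - 116) = 3 - √(94864 - 116) = 3 - √94748 = 3 - 2*√23687 ≈ -304.81)
Q(9, -1) + A = -19 + (3 - 2*√23687) = -16 - 2*√23687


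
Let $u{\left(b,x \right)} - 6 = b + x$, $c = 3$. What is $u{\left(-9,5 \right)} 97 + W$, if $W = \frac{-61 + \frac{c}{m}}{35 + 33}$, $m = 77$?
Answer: $\frac{505545}{2618} \approx 193.1$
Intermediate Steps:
$u{\left(b,x \right)} = 6 + b + x$ ($u{\left(b,x \right)} = 6 + \left(b + x\right) = 6 + b + x$)
$W = - \frac{2347}{2618}$ ($W = \frac{-61 + \frac{3}{77}}{35 + 33} = \frac{-61 + 3 \cdot \frac{1}{77}}{68} = \left(-61 + \frac{3}{77}\right) \frac{1}{68} = \left(- \frac{4694}{77}\right) \frac{1}{68} = - \frac{2347}{2618} \approx -0.89649$)
$u{\left(-9,5 \right)} 97 + W = \left(6 - 9 + 5\right) 97 - \frac{2347}{2618} = 2 \cdot 97 - \frac{2347}{2618} = 194 - \frac{2347}{2618} = \frac{505545}{2618}$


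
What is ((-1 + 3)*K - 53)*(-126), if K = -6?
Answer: 8190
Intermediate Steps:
((-1 + 3)*K - 53)*(-126) = ((-1 + 3)*(-6) - 53)*(-126) = (2*(-6) - 53)*(-126) = (-12 - 53)*(-126) = -65*(-126) = 8190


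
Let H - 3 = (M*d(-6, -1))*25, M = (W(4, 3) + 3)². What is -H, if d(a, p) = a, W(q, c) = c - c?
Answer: 1347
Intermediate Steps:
W(q, c) = 0
M = 9 (M = (0 + 3)² = 3² = 9)
H = -1347 (H = 3 + (9*(-6))*25 = 3 - 54*25 = 3 - 1350 = -1347)
-H = -1*(-1347) = 1347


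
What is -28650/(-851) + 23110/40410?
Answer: 117741311/3438891 ≈ 34.238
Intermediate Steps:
-28650/(-851) + 23110/40410 = -28650*(-1/851) + 23110*(1/40410) = 28650/851 + 2311/4041 = 117741311/3438891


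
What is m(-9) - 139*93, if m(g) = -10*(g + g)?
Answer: -12747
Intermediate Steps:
m(g) = -20*g
m(-9) - 139*93 = -20*(-9) - 139*93 = 180 - 12927 = -12747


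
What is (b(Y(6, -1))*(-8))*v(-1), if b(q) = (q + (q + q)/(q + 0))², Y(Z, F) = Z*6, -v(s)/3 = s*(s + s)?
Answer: 69312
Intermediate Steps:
v(s) = -6*s² (v(s) = -3*s*(s + s) = -3*s*2*s = -6*s²)
Y(Z, F) = 6*Z
b(q) = (2 + q)² (b(q) = (q + (2*q)/q)² = (q + 2)² = (2 + q)²)
(b(Y(6, -1))*(-8))*v(-1) = ((2 + 6*6)²*(-8))*(-6*(-1)²) = ((2 + 36)²*(-8))*(-6*1) = (38²*(-8))*(-6) = (1444*(-8))*(-6) = -11552*(-6) = 69312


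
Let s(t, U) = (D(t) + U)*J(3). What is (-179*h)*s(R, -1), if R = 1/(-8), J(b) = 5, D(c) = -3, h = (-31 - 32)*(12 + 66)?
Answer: -17592120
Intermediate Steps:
h = -4914 (h = -63*78 = -4914)
R = -⅛ ≈ -0.12500
s(t, U) = -15 + 5*U (s(t, U) = (-3 + U)*5 = -15 + 5*U)
(-179*h)*s(R, -1) = (-179*(-4914))*(-15 + 5*(-1)) = 879606*(-15 - 5) = 879606*(-20) = -17592120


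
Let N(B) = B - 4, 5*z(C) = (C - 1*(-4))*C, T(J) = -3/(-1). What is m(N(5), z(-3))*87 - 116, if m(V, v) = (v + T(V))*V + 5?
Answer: 2639/5 ≈ 527.80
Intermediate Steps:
T(J) = 3 (T(J) = -3*(-1) = 3)
z(C) = C*(4 + C)/5 (z(C) = ((C - 1*(-4))*C)/5 = ((C + 4)*C)/5 = ((4 + C)*C)/5 = (C*(4 + C))/5 = C*(4 + C)/5)
N(B) = -4 + B
m(V, v) = 5 + V*(3 + v) (m(V, v) = (v + 3)*V + 5 = (3 + v)*V + 5 = V*(3 + v) + 5 = 5 + V*(3 + v))
m(N(5), z(-3))*87 - 116 = (5 + 3*(-4 + 5) + (-4 + 5)*((⅕)*(-3)*(4 - 3)))*87 - 116 = (5 + 3*1 + 1*((⅕)*(-3)*1))*87 - 116 = (5 + 3 + 1*(-⅗))*87 - 116 = (5 + 3 - ⅗)*87 - 116 = (37/5)*87 - 116 = 3219/5 - 116 = 2639/5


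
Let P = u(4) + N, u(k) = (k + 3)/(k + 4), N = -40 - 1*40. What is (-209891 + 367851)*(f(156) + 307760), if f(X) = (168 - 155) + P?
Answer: 48603324495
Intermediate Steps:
N = -80 (N = -40 - 40 = -80)
u(k) = (3 + k)/(4 + k)
P = -633/8 (P = (3 + 4)/(4 + 4) - 80 = 7/8 - 80 = -633/8 ≈ -79.125)
f(X) = -529/8 (f(X) = (168 - 155) - 633/8 = 13 - 633/8 = -529/8)
(-209891 + 367851)*(f(156) + 307760) = (-209891 + 367851)*(-529/8 + 307760) = 157960*(2461551/8) = 48603324495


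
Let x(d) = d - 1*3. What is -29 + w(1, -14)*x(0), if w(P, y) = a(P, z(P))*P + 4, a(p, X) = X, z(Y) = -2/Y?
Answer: -35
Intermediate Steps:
x(d) = -3 + d (x(d) = d - 3 = -3 + d)
w(P, y) = 2 (w(P, y) = (-2/P)*P + 4 = -2 + 4 = 2)
-29 + w(1, -14)*x(0) = -29 + 2*(-3 + 0) = -29 + 2*(-3) = -29 - 6 = -35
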